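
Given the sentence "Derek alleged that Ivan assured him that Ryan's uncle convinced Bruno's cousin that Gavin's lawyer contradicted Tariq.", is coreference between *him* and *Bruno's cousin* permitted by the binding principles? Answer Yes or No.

*him* is a pronoun; Principle B requires it to be free in its binding domain — the clause headed by 'assured'.
— Bruno's cousin: object of the clause headed by 'convinced'; is c-commanded by the pronoun; coreference would bind this R-expression — blocked (Principle C).

No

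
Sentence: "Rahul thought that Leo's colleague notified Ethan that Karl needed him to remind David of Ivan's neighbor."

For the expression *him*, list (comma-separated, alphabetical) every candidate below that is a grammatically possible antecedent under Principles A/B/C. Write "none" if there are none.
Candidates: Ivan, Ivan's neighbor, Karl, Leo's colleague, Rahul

Leo's colleague, Rahul

*him* is a pronoun; Principle B requires it to be free in its binding domain — the clause headed by 'needed'.
— Ivan: possessor inside the second object DP of the clause headed by 'remind'; is c-commanded by the pronoun; coreference would bind this R-expression — blocked (Principle C).
— Ivan's neighbor: second object of the clause headed by 'remind'; is c-commanded by the pronoun; coreference would bind this R-expression — blocked (Principle C).
— Karl: subject of the clause headed by 'needed'; c-commands the pronoun within its binding domain — blocked (Principle B).
— Leo's colleague: subject of the clause headed by 'notified'; c-commands the pronoun but lies outside its binding domain — allowed.
— Rahul: subject of the matrix clause; c-commands the pronoun but lies outside its binding domain — allowed.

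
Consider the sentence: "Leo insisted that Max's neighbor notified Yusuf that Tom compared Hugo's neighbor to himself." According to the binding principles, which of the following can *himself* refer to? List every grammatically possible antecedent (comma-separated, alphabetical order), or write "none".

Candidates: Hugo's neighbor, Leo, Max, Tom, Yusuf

Hugo's neighbor, Tom

*himself* is a reflexive; Principle A requires it to be bound within its binding domain — the clause headed by 'compared'.
— Hugo's neighbor: object of the clause headed by 'compared'; c-commands the reflexive within its binding domain — allowed (Principle A).
— Leo: subject of the matrix clause; c-commands the reflexive but lies outside its binding domain — cannot bind it (Principle A).
— Max: possessor inside the subject DP of the clause headed by 'notified'; does not c-command the reflexive — cannot bind it (Principle A).
— Tom: subject of the clause headed by 'compared'; c-commands the reflexive within its binding domain — allowed (Principle A).
— Yusuf: object of the clause headed by 'notified'; c-commands the reflexive but lies outside its binding domain — cannot bind it (Principle A).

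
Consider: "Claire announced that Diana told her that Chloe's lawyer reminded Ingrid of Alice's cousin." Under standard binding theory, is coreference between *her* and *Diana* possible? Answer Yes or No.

*Diana* is an R-expression; Principle C requires it to be free (not bound by any c-commanding expression).
— her: object of the clause headed by 'told'; the R-expression locally c-commands the pronoun — coreference blocked (Principle B on the pronoun).

No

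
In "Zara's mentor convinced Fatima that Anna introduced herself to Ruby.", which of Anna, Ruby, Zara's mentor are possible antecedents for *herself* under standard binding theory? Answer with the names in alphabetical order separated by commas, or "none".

Anna

*herself* is a reflexive; Principle A requires it to be bound within its binding domain — the clause headed by 'introduced'.
— Anna: subject of the clause headed by 'introduced'; c-commands the reflexive within its binding domain — allowed (Principle A).
— Ruby: second object of the clause headed by 'introduced'; does not c-command the reflexive — cannot bind it (Principle A).
— Zara's mentor: subject of the matrix clause; c-commands the reflexive but lies outside its binding domain — cannot bind it (Principle A).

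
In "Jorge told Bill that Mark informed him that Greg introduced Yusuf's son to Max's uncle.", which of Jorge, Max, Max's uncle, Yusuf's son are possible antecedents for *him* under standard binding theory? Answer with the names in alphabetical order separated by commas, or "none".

Jorge

*him* is a pronoun; Principle B requires it to be free in its binding domain — the clause headed by 'informed'.
— Jorge: subject of the matrix clause; c-commands the pronoun but lies outside its binding domain — allowed.
— Max: possessor inside the second object DP of the clause headed by 'introduced'; is c-commanded by the pronoun; coreference would bind this R-expression — blocked (Principle C).
— Max's uncle: second object of the clause headed by 'introduced'; is c-commanded by the pronoun; coreference would bind this R-expression — blocked (Principle C).
— Yusuf's son: object of the clause headed by 'introduced'; is c-commanded by the pronoun; coreference would bind this R-expression — blocked (Principle C).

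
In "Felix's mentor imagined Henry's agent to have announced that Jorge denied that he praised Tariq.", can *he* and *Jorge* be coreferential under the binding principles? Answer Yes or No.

*Jorge* is an R-expression; Principle C requires it to be free (not bound by any c-commanding expression).
— he: subject of the clause headed by 'praised'; the pronoun does not c-command the R-expression — coreference allowed.

Yes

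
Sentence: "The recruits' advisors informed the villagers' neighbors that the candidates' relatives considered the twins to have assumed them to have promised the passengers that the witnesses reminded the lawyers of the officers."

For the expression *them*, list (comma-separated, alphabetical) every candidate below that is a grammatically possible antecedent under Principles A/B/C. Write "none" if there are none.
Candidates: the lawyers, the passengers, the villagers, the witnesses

*them* is a pronoun; Principle B requires it to be free in its binding domain — the clause headed by 'assumed'.
— the lawyers: object of the clause headed by 'reminded'; is c-commanded by the pronoun; coreference would bind this R-expression — blocked (Principle C).
— the passengers: object of the clause headed by 'promised'; is c-commanded by the pronoun; coreference would bind this R-expression — blocked (Principle C).
— the villagers: possessor inside the object DP of the matrix clause; does not c-command the pronoun — Principle B does not apply; allowed.
— the witnesses: subject of the clause headed by 'reminded'; is c-commanded by the pronoun; coreference would bind this R-expression — blocked (Principle C).

the villagers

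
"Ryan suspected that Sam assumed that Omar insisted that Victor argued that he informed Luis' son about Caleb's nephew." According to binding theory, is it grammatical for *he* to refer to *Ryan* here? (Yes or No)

Yes

*Ryan* is an R-expression; Principle C requires it to be free (not bound by any c-commanding expression).
— he: subject of the clause headed by 'informed'; the pronoun does not c-command the R-expression — coreference allowed.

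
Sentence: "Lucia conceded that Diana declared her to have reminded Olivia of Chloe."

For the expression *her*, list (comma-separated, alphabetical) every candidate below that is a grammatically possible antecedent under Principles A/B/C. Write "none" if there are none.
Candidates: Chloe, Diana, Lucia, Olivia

Lucia

*her* is a pronoun; Principle B requires it to be free in its binding domain — the clause headed by 'declared'.
— Chloe: second object of the clause headed by 'reminded'; is c-commanded by the pronoun; coreference would bind this R-expression — blocked (Principle C).
— Diana: subject of the clause headed by 'declared'; c-commands the pronoun within its binding domain — blocked (Principle B).
— Lucia: subject of the matrix clause; c-commands the pronoun but lies outside its binding domain — allowed.
— Olivia: object of the clause headed by 'reminded'; is c-commanded by the pronoun; coreference would bind this R-expression — blocked (Principle C).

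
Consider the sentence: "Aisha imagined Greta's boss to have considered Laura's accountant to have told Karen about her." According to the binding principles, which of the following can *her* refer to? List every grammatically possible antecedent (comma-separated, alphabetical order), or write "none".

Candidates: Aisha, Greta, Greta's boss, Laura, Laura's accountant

*her* is a pronoun; Principle B requires it to be free in its binding domain — the clause headed by 'told'.
— Aisha: subject of the matrix clause; c-commands the pronoun but lies outside its binding domain — allowed.
— Greta: possessor inside the subject DP of the clause headed by 'considered'; does not c-command the pronoun — Principle B does not apply; allowed.
— Greta's boss: subject of the clause headed by 'considered'; c-commands the pronoun but lies outside its binding domain — allowed.
— Laura: possessor inside the subject DP of the clause headed by 'told'; does not c-command the pronoun — Principle B does not apply; allowed.
— Laura's accountant: subject of the clause headed by 'told'; c-commands the pronoun within its binding domain — blocked (Principle B).

Aisha, Greta, Greta's boss, Laura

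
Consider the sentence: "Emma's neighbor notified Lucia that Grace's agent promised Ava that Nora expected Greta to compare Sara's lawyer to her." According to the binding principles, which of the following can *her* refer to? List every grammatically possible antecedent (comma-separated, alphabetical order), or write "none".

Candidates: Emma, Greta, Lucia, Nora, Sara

Emma, Lucia, Nora, Sara

*her* is a pronoun; Principle B requires it to be free in its binding domain — the clause headed by 'compare'.
— Emma: possessor inside the subject DP of the matrix clause; does not c-command the pronoun — Principle B does not apply; allowed.
— Greta: subject of the clause headed by 'compare'; c-commands the pronoun within its binding domain — blocked (Principle B).
— Lucia: object of the matrix clause; c-commands the pronoun but lies outside its binding domain — allowed.
— Nora: subject of the clause headed by 'expected'; c-commands the pronoun but lies outside its binding domain — allowed.
— Sara: possessor inside the object DP of the clause headed by 'compare'; does not c-command the pronoun — Principle B does not apply; allowed.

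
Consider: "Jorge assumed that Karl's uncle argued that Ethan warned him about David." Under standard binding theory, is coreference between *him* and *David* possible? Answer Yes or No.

*David* is an R-expression; Principle C requires it to be free (not bound by any c-commanding expression).
— him: object of the clause headed by 'warned'; the pronoun c-commands the R-expression — coreference blocked (Principle C).

No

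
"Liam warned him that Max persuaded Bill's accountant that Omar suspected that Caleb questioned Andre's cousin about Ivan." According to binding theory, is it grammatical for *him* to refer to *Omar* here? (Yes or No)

*Omar* is an R-expression; Principle C requires it to be free (not bound by any c-commanding expression).
— him: object of the matrix clause; the pronoun c-commands the R-expression — coreference blocked (Principle C).

No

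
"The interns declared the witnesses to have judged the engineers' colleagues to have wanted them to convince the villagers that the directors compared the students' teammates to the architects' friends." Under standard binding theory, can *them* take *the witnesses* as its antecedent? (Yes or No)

Yes

*them* is a pronoun; Principle B requires it to be free in its binding domain — the clause headed by 'wanted'.
— the witnesses: subject of the clause headed by 'judged'; c-commands the pronoun but lies outside its binding domain — allowed.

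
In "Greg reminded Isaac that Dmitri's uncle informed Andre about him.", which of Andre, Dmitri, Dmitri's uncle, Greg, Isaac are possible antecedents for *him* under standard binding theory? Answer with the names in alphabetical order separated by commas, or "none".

Dmitri, Greg, Isaac

*him* is a pronoun; Principle B requires it to be free in its binding domain — the clause headed by 'informed'.
— Andre: object of the clause headed by 'informed'; c-commands the pronoun within its binding domain — blocked (Principle B).
— Dmitri: possessor inside the subject DP of the clause headed by 'informed'; does not c-command the pronoun — Principle B does not apply; allowed.
— Dmitri's uncle: subject of the clause headed by 'informed'; c-commands the pronoun within its binding domain — blocked (Principle B).
— Greg: subject of the matrix clause; c-commands the pronoun but lies outside its binding domain — allowed.
— Isaac: object of the matrix clause; c-commands the pronoun but lies outside its binding domain — allowed.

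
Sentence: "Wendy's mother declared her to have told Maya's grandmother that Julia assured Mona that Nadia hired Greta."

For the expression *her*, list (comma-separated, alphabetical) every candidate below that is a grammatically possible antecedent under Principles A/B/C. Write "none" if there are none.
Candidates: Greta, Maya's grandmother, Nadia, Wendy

*her* is a pronoun; Principle B requires it to be free in its binding domain — the matrix clause.
— Greta: object of the clause headed by 'hired'; is c-commanded by the pronoun; coreference would bind this R-expression — blocked (Principle C).
— Maya's grandmother: object of the clause headed by 'told'; is c-commanded by the pronoun; coreference would bind this R-expression — blocked (Principle C).
— Nadia: subject of the clause headed by 'hired'; is c-commanded by the pronoun; coreference would bind this R-expression — blocked (Principle C).
— Wendy: possessor inside the subject DP of the matrix clause; does not c-command the pronoun — Principle B does not apply; allowed.

Wendy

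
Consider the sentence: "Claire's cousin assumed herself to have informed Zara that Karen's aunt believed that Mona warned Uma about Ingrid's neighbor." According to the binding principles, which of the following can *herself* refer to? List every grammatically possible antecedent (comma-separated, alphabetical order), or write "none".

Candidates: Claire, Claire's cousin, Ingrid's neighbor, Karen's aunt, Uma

*herself* is a reflexive; Principle A requires it to be bound within its binding domain — the matrix clause.
— Claire: possessor inside the subject DP of the matrix clause; does not c-command the reflexive — cannot bind it (Principle A).
— Claire's cousin: subject of the matrix clause; c-commands the reflexive within its binding domain — allowed (Principle A).
— Ingrid's neighbor: second object of the clause headed by 'warned'; does not c-command the reflexive — cannot bind it (Principle A).
— Karen's aunt: subject of the clause headed by 'believed'; does not c-command the reflexive — cannot bind it (Principle A).
— Uma: object of the clause headed by 'warned'; does not c-command the reflexive — cannot bind it (Principle A).

Claire's cousin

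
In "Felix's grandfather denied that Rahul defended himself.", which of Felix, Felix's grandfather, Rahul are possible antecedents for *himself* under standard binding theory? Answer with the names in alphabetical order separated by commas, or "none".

*himself* is a reflexive; Principle A requires it to be bound within its binding domain — the clause headed by 'defended'.
— Felix: possessor inside the subject DP of the matrix clause; does not c-command the reflexive — cannot bind it (Principle A).
— Felix's grandfather: subject of the matrix clause; c-commands the reflexive but lies outside its binding domain — cannot bind it (Principle A).
— Rahul: subject of the clause headed by 'defended'; c-commands the reflexive within its binding domain — allowed (Principle A).

Rahul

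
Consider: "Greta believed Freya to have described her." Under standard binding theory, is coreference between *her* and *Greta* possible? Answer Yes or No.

Yes

*Greta* is an R-expression; Principle C requires it to be free (not bound by any c-commanding expression).
— her: object of the clause headed by 'described'; the pronoun does not c-command the R-expression — coreference allowed.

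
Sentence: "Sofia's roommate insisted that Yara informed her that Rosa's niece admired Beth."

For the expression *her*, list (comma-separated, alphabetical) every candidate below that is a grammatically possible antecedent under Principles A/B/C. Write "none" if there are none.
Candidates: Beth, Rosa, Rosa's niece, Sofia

*her* is a pronoun; Principle B requires it to be free in its binding domain — the clause headed by 'informed'.
— Beth: object of the clause headed by 'admired'; is c-commanded by the pronoun; coreference would bind this R-expression — blocked (Principle C).
— Rosa: possessor inside the subject DP of the clause headed by 'admired'; is c-commanded by the pronoun; coreference would bind this R-expression — blocked (Principle C).
— Rosa's niece: subject of the clause headed by 'admired'; is c-commanded by the pronoun; coreference would bind this R-expression — blocked (Principle C).
— Sofia: possessor inside the subject DP of the matrix clause; does not c-command the pronoun — Principle B does not apply; allowed.

Sofia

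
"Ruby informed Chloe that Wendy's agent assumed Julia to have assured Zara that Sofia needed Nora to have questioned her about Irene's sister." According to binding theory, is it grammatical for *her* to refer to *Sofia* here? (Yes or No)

Yes

*Sofia* is an R-expression; Principle C requires it to be free (not bound by any c-commanding expression).
— her: object of the clause headed by 'questioned'; the pronoun does not c-command the R-expression — coreference allowed.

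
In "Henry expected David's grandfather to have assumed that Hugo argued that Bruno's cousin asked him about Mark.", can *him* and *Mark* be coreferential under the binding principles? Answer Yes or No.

No

*Mark* is an R-expression; Principle C requires it to be free (not bound by any c-commanding expression).
— him: object of the clause headed by 'asked'; the pronoun c-commands the R-expression — coreference blocked (Principle C).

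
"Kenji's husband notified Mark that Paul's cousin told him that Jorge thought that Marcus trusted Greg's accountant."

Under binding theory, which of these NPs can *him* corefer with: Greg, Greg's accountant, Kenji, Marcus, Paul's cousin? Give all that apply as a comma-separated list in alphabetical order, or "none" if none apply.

*him* is a pronoun; Principle B requires it to be free in its binding domain — the clause headed by 'told'.
— Greg: possessor inside the object DP of the clause headed by 'trusted'; is c-commanded by the pronoun; coreference would bind this R-expression — blocked (Principle C).
— Greg's accountant: object of the clause headed by 'trusted'; is c-commanded by the pronoun; coreference would bind this R-expression — blocked (Principle C).
— Kenji: possessor inside the subject DP of the matrix clause; does not c-command the pronoun — Principle B does not apply; allowed.
— Marcus: subject of the clause headed by 'trusted'; is c-commanded by the pronoun; coreference would bind this R-expression — blocked (Principle C).
— Paul's cousin: subject of the clause headed by 'told'; c-commands the pronoun within its binding domain — blocked (Principle B).

Kenji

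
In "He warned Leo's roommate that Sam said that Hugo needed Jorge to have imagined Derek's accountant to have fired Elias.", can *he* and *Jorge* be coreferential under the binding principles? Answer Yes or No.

*Jorge* is an R-expression; Principle C requires it to be free (not bound by any c-commanding expression).
— he: subject of the matrix clause; the pronoun c-commands the R-expression — coreference blocked (Principle C).

No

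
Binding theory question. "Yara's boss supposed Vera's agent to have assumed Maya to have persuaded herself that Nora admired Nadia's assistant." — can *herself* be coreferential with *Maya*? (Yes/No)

*herself* is a reflexive; Principle A requires it to be bound within its binding domain — the clause headed by 'persuaded'.
— Maya: subject of the clause headed by 'persuaded'; c-commands the reflexive within its binding domain — allowed (Principle A).

Yes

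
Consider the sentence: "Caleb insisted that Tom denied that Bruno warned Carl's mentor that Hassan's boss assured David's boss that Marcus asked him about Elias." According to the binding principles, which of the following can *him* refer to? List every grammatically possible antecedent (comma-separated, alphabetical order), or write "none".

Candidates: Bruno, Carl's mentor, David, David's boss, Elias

Bruno, Carl's mentor, David, David's boss

*him* is a pronoun; Principle B requires it to be free in its binding domain — the clause headed by 'asked'.
— Bruno: subject of the clause headed by 'warned'; c-commands the pronoun but lies outside its binding domain — allowed.
— Carl's mentor: object of the clause headed by 'warned'; c-commands the pronoun but lies outside its binding domain — allowed.
— David: possessor inside the object DP of the clause headed by 'assured'; does not c-command the pronoun — Principle B does not apply; allowed.
— David's boss: object of the clause headed by 'assured'; c-commands the pronoun but lies outside its binding domain — allowed.
— Elias: second object of the clause headed by 'asked'; is c-commanded by the pronoun; coreference would bind this R-expression — blocked (Principle C).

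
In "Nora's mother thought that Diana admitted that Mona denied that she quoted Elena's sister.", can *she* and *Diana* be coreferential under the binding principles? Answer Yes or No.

*Diana* is an R-expression; Principle C requires it to be free (not bound by any c-commanding expression).
— she: subject of the clause headed by 'quoted'; the pronoun does not c-command the R-expression — coreference allowed.

Yes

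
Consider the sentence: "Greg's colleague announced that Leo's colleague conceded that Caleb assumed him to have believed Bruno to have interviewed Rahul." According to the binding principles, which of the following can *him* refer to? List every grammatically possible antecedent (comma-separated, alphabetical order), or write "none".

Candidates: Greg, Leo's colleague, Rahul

*him* is a pronoun; Principle B requires it to be free in its binding domain — the clause headed by 'assumed'.
— Greg: possessor inside the subject DP of the matrix clause; does not c-command the pronoun — Principle B does not apply; allowed.
— Leo's colleague: subject of the clause headed by 'conceded'; c-commands the pronoun but lies outside its binding domain — allowed.
— Rahul: object of the clause headed by 'interviewed'; is c-commanded by the pronoun; coreference would bind this R-expression — blocked (Principle C).

Greg, Leo's colleague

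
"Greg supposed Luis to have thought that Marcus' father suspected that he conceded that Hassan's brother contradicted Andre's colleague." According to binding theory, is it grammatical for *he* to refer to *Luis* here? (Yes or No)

*Luis* is an R-expression; Principle C requires it to be free (not bound by any c-commanding expression).
— he: subject of the clause headed by 'conceded'; the pronoun does not c-command the R-expression — coreference allowed.

Yes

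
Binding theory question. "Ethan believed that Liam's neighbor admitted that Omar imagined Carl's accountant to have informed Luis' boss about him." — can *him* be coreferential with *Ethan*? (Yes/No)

Yes

*him* is a pronoun; Principle B requires it to be free in its binding domain — the clause headed by 'informed'.
— Ethan: subject of the matrix clause; c-commands the pronoun but lies outside its binding domain — allowed.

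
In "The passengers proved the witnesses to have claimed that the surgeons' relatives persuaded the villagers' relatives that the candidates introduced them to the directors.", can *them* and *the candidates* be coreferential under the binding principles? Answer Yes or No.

*the candidates* is an R-expression; Principle C requires it to be free (not bound by any c-commanding expression).
— them: object of the clause headed by 'introduced'; the R-expression locally c-commands the pronoun — coreference blocked (Principle B on the pronoun).

No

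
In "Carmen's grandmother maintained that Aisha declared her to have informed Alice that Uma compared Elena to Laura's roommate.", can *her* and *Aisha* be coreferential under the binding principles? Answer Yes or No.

*Aisha* is an R-expression; Principle C requires it to be free (not bound by any c-commanding expression).
— her: subject of the clause headed by 'informed'; the R-expression locally c-commands the pronoun — coreference blocked (Principle B on the pronoun).

No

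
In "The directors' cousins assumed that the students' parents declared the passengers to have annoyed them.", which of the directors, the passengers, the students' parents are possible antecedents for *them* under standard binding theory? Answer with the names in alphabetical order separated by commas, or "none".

the directors, the students' parents

*them* is a pronoun; Principle B requires it to be free in its binding domain — the clause headed by 'annoyed'.
— the directors: possessor inside the subject DP of the matrix clause; does not c-command the pronoun — Principle B does not apply; allowed.
— the passengers: subject of the clause headed by 'annoyed'; c-commands the pronoun within its binding domain — blocked (Principle B).
— the students' parents: subject of the clause headed by 'declared'; c-commands the pronoun but lies outside its binding domain — allowed.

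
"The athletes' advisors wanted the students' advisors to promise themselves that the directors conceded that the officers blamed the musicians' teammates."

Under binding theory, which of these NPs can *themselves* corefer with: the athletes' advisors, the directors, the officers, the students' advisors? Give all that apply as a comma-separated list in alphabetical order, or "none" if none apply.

*themselves* is a reflexive; Principle A requires it to be bound within its binding domain — the clause headed by 'promise'.
— the athletes' advisors: subject of the matrix clause; c-commands the reflexive but lies outside its binding domain — cannot bind it (Principle A).
— the directors: subject of the clause headed by 'conceded'; does not c-command the reflexive — cannot bind it (Principle A).
— the officers: subject of the clause headed by 'blamed'; does not c-command the reflexive — cannot bind it (Principle A).
— the students' advisors: subject of the clause headed by 'promise'; c-commands the reflexive within its binding domain — allowed (Principle A).

the students' advisors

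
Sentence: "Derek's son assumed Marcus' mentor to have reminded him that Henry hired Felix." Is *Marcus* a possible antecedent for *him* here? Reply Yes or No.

*him* is a pronoun; Principle B requires it to be free in its binding domain — the clause headed by 'reminded'.
— Marcus: possessor inside the subject DP of the clause headed by 'reminded'; does not c-command the pronoun — Principle B does not apply; allowed.

Yes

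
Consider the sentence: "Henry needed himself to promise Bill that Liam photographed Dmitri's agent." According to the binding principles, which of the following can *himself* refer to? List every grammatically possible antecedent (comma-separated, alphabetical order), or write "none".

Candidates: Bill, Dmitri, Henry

*himself* is a reflexive; Principle A requires it to be bound within its binding domain — the matrix clause.
— Bill: object of the clause headed by 'promise'; does not c-command the reflexive — cannot bind it (Principle A).
— Dmitri: possessor inside the object DP of the clause headed by 'photographed'; does not c-command the reflexive — cannot bind it (Principle A).
— Henry: subject of the matrix clause; c-commands the reflexive within its binding domain — allowed (Principle A).

Henry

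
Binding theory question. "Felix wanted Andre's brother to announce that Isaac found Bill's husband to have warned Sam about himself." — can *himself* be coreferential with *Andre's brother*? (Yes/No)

*himself* is a reflexive; Principle A requires it to be bound within its binding domain — the clause headed by 'warned'.
— Andre's brother: subject of the clause headed by 'announce'; c-commands the reflexive but lies outside its binding domain — cannot bind it (Principle A).

No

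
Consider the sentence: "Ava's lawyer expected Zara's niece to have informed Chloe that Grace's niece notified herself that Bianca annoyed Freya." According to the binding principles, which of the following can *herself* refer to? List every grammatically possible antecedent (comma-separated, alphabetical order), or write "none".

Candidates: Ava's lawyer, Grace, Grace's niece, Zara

Grace's niece

*herself* is a reflexive; Principle A requires it to be bound within its binding domain — the clause headed by 'notified'.
— Ava's lawyer: subject of the matrix clause; c-commands the reflexive but lies outside its binding domain — cannot bind it (Principle A).
— Grace: possessor inside the subject DP of the clause headed by 'notified'; does not c-command the reflexive — cannot bind it (Principle A).
— Grace's niece: subject of the clause headed by 'notified'; c-commands the reflexive within its binding domain — allowed (Principle A).
— Zara: possessor inside the subject DP of the clause headed by 'informed'; does not c-command the reflexive — cannot bind it (Principle A).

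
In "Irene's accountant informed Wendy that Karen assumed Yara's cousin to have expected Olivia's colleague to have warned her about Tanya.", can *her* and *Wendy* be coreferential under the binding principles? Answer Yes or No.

Yes

*Wendy* is an R-expression; Principle C requires it to be free (not bound by any c-commanding expression).
— her: object of the clause headed by 'warned'; the pronoun does not c-command the R-expression — coreference allowed.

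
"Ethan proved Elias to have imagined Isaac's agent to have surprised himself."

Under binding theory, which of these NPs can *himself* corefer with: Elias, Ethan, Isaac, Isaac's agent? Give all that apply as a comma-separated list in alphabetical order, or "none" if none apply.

*himself* is a reflexive; Principle A requires it to be bound within its binding domain — the clause headed by 'surprised'.
— Elias: subject of the clause headed by 'imagined'; c-commands the reflexive but lies outside its binding domain — cannot bind it (Principle A).
— Ethan: subject of the matrix clause; c-commands the reflexive but lies outside its binding domain — cannot bind it (Principle A).
— Isaac: possessor inside the subject DP of the clause headed by 'surprised'; does not c-command the reflexive — cannot bind it (Principle A).
— Isaac's agent: subject of the clause headed by 'surprised'; c-commands the reflexive within its binding domain — allowed (Principle A).

Isaac's agent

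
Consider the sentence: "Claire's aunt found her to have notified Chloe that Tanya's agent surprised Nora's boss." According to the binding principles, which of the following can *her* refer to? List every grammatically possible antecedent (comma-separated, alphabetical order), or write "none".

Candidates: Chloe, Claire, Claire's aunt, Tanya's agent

*her* is a pronoun; Principle B requires it to be free in its binding domain — the matrix clause.
— Chloe: object of the clause headed by 'notified'; is c-commanded by the pronoun; coreference would bind this R-expression — blocked (Principle C).
— Claire: possessor inside the subject DP of the matrix clause; does not c-command the pronoun — Principle B does not apply; allowed.
— Claire's aunt: subject of the matrix clause; c-commands the pronoun within its binding domain — blocked (Principle B).
— Tanya's agent: subject of the clause headed by 'surprised'; is c-commanded by the pronoun; coreference would bind this R-expression — blocked (Principle C).

Claire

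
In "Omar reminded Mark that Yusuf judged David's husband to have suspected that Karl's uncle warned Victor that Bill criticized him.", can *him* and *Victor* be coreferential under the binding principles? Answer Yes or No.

Yes

*Victor* is an R-expression; Principle C requires it to be free (not bound by any c-commanding expression).
— him: object of the clause headed by 'criticized'; the pronoun does not c-command the R-expression — coreference allowed.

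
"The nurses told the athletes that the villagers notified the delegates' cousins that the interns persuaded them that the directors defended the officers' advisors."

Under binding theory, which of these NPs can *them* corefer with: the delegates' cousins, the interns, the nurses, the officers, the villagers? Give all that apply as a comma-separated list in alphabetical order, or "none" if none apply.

the delegates' cousins, the nurses, the villagers

*them* is a pronoun; Principle B requires it to be free in its binding domain — the clause headed by 'persuaded'.
— the delegates' cousins: object of the clause headed by 'notified'; c-commands the pronoun but lies outside its binding domain — allowed.
— the interns: subject of the clause headed by 'persuaded'; c-commands the pronoun within its binding domain — blocked (Principle B).
— the nurses: subject of the matrix clause; c-commands the pronoun but lies outside its binding domain — allowed.
— the officers: possessor inside the object DP of the clause headed by 'defended'; is c-commanded by the pronoun; coreference would bind this R-expression — blocked (Principle C).
— the villagers: subject of the clause headed by 'notified'; c-commands the pronoun but lies outside its binding domain — allowed.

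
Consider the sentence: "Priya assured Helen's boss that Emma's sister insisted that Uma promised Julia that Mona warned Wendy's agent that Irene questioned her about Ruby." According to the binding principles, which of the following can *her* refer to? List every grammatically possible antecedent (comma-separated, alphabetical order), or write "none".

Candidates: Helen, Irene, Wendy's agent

*her* is a pronoun; Principle B requires it to be free in its binding domain — the clause headed by 'questioned'.
— Helen: possessor inside the object DP of the matrix clause; does not c-command the pronoun — Principle B does not apply; allowed.
— Irene: subject of the clause headed by 'questioned'; c-commands the pronoun within its binding domain — blocked (Principle B).
— Wendy's agent: object of the clause headed by 'warned'; c-commands the pronoun but lies outside its binding domain — allowed.

Helen, Wendy's agent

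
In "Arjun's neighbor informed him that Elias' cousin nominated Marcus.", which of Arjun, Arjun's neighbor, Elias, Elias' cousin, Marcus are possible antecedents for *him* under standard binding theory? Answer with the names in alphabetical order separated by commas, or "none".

*him* is a pronoun; Principle B requires it to be free in its binding domain — the matrix clause.
— Arjun: possessor inside the subject DP of the matrix clause; does not c-command the pronoun — Principle B does not apply; allowed.
— Arjun's neighbor: subject of the matrix clause; c-commands the pronoun within its binding domain — blocked (Principle B).
— Elias: possessor inside the subject DP of the clause headed by 'nominated'; is c-commanded by the pronoun; coreference would bind this R-expression — blocked (Principle C).
— Elias' cousin: subject of the clause headed by 'nominated'; is c-commanded by the pronoun; coreference would bind this R-expression — blocked (Principle C).
— Marcus: object of the clause headed by 'nominated'; is c-commanded by the pronoun; coreference would bind this R-expression — blocked (Principle C).

Arjun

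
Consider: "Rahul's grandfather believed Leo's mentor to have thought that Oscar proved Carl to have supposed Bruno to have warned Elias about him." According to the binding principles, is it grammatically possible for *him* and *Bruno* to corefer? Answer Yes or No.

*him* is a pronoun; Principle B requires it to be free in its binding domain — the clause headed by 'warned'.
— Bruno: subject of the clause headed by 'warned'; c-commands the pronoun within its binding domain — blocked (Principle B).

No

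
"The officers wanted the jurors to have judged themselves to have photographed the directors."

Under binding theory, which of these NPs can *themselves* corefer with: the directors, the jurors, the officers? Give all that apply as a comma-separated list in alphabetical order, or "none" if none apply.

the jurors

*themselves* is a reflexive; Principle A requires it to be bound within its binding domain — the clause headed by 'judged'.
— the directors: object of the clause headed by 'photographed'; does not c-command the reflexive — cannot bind it (Principle A).
— the jurors: subject of the clause headed by 'judged'; c-commands the reflexive within its binding domain — allowed (Principle A).
— the officers: subject of the matrix clause; c-commands the reflexive but lies outside its binding domain — cannot bind it (Principle A).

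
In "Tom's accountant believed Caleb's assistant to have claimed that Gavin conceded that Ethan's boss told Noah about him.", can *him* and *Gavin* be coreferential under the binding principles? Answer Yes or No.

Yes

*Gavin* is an R-expression; Principle C requires it to be free (not bound by any c-commanding expression).
— him: second object of the clause headed by 'told'; the pronoun does not c-command the R-expression — coreference allowed.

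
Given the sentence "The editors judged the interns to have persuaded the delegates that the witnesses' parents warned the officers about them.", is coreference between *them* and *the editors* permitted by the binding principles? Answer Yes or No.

Yes

*them* is a pronoun; Principle B requires it to be free in its binding domain — the clause headed by 'warned'.
— the editors: subject of the matrix clause; c-commands the pronoun but lies outside its binding domain — allowed.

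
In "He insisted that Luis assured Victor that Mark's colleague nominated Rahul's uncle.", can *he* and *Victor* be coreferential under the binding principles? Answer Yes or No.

*Victor* is an R-expression; Principle C requires it to be free (not bound by any c-commanding expression).
— he: subject of the matrix clause; the pronoun c-commands the R-expression — coreference blocked (Principle C).

No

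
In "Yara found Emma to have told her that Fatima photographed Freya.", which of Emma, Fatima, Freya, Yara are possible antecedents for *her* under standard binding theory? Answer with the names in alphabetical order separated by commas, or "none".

*her* is a pronoun; Principle B requires it to be free in its binding domain — the clause headed by 'told'.
— Emma: subject of the clause headed by 'told'; c-commands the pronoun within its binding domain — blocked (Principle B).
— Fatima: subject of the clause headed by 'photographed'; is c-commanded by the pronoun; coreference would bind this R-expression — blocked (Principle C).
— Freya: object of the clause headed by 'photographed'; is c-commanded by the pronoun; coreference would bind this R-expression — blocked (Principle C).
— Yara: subject of the matrix clause; c-commands the pronoun but lies outside its binding domain — allowed.

Yara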